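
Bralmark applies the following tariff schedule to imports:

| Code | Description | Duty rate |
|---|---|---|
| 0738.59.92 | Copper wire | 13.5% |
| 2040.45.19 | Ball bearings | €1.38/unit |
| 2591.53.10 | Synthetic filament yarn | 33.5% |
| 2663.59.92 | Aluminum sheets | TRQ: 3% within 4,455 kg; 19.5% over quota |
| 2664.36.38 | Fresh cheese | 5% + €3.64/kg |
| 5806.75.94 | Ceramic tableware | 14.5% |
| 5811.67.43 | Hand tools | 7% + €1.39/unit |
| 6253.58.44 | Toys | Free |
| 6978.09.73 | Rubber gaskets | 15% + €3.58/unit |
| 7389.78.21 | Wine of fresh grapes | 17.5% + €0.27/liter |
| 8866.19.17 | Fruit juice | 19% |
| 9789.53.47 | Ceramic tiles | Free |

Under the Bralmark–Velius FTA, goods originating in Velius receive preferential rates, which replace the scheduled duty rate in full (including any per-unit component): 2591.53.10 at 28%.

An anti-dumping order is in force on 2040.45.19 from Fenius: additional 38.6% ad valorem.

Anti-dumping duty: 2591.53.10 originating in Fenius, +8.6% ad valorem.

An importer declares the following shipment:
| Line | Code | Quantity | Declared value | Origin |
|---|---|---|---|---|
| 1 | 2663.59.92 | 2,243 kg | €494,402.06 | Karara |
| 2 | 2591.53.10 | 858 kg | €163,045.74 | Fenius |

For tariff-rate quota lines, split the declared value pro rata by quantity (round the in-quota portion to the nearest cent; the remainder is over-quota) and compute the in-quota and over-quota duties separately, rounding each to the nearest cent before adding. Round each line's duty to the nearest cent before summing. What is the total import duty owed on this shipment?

Line 1 (2663.59.92, Karara, 2,243 kg, €494,402.06):
Code 2663.59.92 is under a tariff-rate quota (threshold 4,455 kg). Quantity 2,243 kg is within the quota, so the in-quota rate 3% applies to the full value.
Duty = €494,402.06 × 3% = €14,832.06.
Line 2 (2591.53.10, Fenius, 858 kg, €163,045.74):
Base rate for 2591.53.10 is 33.5%.
2591.53.10 has an FTA preferential rate, but origin Fenius is not Velius; base rate stands.
Additional duty on 2591.53.10 from Fenius: +8.6%. Applied ad valorem rate: 33.5% + 8.6% = 42.1%.
Duty = €163,045.74 × 42.1% = €68,642.26.
Total = €14,832.06 + €68,642.26 = €83,474.32.

€83,474.32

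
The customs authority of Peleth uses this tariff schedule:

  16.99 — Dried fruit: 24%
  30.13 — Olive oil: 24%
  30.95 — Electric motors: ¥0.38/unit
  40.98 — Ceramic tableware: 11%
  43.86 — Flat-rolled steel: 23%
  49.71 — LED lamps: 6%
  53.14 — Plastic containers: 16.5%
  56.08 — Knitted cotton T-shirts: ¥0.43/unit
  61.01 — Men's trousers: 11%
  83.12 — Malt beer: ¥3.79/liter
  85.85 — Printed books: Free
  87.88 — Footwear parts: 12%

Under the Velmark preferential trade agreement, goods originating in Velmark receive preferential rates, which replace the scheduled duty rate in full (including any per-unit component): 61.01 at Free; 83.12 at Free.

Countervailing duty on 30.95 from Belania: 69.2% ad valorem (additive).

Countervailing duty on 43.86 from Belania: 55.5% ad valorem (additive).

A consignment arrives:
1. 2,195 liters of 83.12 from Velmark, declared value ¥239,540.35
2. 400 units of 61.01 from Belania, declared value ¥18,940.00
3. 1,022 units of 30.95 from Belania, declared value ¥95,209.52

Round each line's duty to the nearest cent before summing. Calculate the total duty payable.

Line 1 (83.12, Velmark, 2,195 liters, ¥239,540.35):
Base rate for 83.12 is ¥3.79/liter.
Origin Velmark qualifies under the Peleth–Velmark agreement and 83.12 is covered: preferential rate Free applies instead.
Duty = ¥239,540.35 × 0% = ¥0.00.
Line 2 (61.01, Belania, 400 units, ¥18,940.00):
Base rate for 61.01 is 11%.
61.01 has an FTA preferential rate, but origin Belania is not Velmark; base rate stands.
Duty = ¥18,940.00 × 11% = ¥2,083.40.
Line 3 (30.95, Belania, 1,022 units, ¥95,209.52):
Base rate for 30.95 is ¥0.38/unit.
Additional duty on 30.95 from Belania: +69.2% ad valorem. Applied ad valorem rate = 69.2%.
Duty = ¥95,209.52 × 69.2% + 1,022 × ¥0.38 = ¥66,273.35.
Total = ¥0.00 + ¥2,083.40 + ¥66,273.35 = ¥68,356.75.

¥68,356.75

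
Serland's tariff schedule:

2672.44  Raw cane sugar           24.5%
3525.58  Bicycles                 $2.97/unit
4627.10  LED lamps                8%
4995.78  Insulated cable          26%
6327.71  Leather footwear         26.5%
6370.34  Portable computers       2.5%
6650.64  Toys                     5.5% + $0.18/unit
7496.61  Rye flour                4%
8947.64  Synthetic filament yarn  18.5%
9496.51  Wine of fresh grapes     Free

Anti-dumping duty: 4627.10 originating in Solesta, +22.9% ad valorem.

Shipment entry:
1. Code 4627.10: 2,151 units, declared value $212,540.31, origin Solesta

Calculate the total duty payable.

Line 1 (4627.10, Solesta, 2,151 units, $212,540.31):
Base rate for 4627.10 is 8%.
Additional duty on 4627.10 from Solesta: +22.9%. Applied ad valorem rate: 8% + 22.9% = 30.9%.
Duty = $212,540.31 × 30.9% = $65,674.96.

$65,674.96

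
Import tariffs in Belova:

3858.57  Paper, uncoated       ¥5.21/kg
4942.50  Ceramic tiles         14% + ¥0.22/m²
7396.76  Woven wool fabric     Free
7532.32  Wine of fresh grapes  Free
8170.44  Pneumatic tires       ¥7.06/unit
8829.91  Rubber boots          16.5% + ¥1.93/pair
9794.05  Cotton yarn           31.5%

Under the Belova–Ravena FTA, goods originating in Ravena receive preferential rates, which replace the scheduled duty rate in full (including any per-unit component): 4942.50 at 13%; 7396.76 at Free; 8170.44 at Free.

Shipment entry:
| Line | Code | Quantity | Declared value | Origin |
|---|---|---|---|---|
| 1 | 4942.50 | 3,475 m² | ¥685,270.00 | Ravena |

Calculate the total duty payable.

Line 1 (4942.50, Ravena, 3,475 m², ¥685,270.00):
Base rate for 4942.50 is 14% + ¥0.22/m².
Origin Ravena qualifies under the Belova–Ravena agreement and 4942.50 is covered: preferential rate 13% applies instead.
Duty = ¥685,270.00 × 13% = ¥89,085.10.

¥89,085.10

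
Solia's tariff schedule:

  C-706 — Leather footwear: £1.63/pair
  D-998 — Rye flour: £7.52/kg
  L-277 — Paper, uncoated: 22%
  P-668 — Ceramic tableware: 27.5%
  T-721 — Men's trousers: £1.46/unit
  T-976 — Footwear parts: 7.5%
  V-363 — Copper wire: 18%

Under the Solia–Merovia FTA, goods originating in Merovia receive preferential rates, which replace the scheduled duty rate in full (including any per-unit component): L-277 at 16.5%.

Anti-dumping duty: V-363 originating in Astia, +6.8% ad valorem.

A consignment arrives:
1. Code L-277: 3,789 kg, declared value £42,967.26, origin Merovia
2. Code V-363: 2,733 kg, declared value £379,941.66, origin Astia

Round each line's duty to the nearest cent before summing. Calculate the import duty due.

£101,315.13

Line 1 (L-277, Merovia, 3,789 kg, £42,967.26):
Base rate for L-277 is 22%.
Origin Merovia qualifies under the Solia–Merovia agreement and L-277 is covered: preferential rate 16.5% applies instead.
Duty = £42,967.26 × 16.5% = £7,089.60.
Line 2 (V-363, Astia, 2,733 kg, £379,941.66):
Base rate for V-363 is 18%.
Additional duty on V-363 from Astia: +6.8%. Applied ad valorem rate: 18% + 6.8% = 24.8%.
Duty = £379,941.66 × 24.8% = £94,225.53.
Total = £7,089.60 + £94,225.53 = £101,315.13.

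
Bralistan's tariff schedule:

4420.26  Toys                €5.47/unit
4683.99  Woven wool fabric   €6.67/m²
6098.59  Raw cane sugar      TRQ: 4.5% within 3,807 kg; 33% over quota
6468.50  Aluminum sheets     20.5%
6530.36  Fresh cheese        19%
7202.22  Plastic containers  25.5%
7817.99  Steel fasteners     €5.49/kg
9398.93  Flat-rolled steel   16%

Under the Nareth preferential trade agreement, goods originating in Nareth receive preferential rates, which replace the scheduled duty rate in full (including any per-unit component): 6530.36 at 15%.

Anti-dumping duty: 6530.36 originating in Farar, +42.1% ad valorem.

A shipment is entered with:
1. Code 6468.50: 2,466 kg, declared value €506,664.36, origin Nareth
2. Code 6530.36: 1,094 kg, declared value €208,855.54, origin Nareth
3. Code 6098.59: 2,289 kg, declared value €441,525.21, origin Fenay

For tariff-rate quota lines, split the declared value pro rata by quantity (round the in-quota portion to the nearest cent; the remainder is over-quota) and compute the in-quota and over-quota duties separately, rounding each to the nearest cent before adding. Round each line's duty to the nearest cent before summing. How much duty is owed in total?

Line 1 (6468.50, Nareth, 2,466 kg, €506,664.36):
Base rate for 6468.50 is 20.5%.
Origin Nareth is the FTA partner but 6468.50 is not on the preference list; base rate stands.
Duty = €506,664.36 × 20.5% = €103,866.19.
Line 2 (6530.36, Nareth, 1,094 kg, €208,855.54):
Base rate for 6530.36 is 19%.
Origin Nareth qualifies under the Bralistan–Nareth agreement and 6530.36 is covered: preferential rate 15% applies instead.
The additional-duty order on 6530.36 targets Farar, not Nareth; it does not apply.
Duty = €208,855.54 × 15% = €31,328.33.
Line 3 (6098.59, Fenay, 2,289 kg, €441,525.21):
Code 6098.59 is under a tariff-rate quota (threshold 3,807 kg). Quantity 2,289 kg is within the quota, so the in-quota rate 4.5% applies to the full value.
Duty = €441,525.21 × 4.5% = €19,868.63.
Total = €103,866.19 + €31,328.33 + €19,868.63 = €155,063.15.

€155,063.15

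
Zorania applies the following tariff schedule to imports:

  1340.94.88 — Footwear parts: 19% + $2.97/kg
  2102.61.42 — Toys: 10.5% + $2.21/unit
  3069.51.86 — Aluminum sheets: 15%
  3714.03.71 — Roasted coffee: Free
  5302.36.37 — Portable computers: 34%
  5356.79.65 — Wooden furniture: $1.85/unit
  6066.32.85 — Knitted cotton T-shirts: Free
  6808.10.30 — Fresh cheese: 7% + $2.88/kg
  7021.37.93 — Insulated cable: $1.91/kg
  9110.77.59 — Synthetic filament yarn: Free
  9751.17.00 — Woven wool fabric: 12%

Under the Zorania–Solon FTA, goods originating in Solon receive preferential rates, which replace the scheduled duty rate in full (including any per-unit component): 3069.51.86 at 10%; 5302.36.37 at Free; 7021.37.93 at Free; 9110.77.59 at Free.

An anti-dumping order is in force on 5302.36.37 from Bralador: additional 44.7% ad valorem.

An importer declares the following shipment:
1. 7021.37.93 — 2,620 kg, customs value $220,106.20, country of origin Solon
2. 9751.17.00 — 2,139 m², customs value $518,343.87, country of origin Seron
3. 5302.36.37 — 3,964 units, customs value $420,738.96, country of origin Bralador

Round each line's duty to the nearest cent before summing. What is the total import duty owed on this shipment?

Line 1 (7021.37.93, Solon, 2,620 kg, $220,106.20):
Base rate for 7021.37.93 is $1.91/kg.
Origin Solon qualifies under the Zorania–Solon agreement and 7021.37.93 is covered: preferential rate Free applies instead.
Duty = $220,106.20 × 0% = $0.00.
Line 2 (9751.17.00, Seron, 2,139 m², $518,343.87):
Base rate for 9751.17.00 is 12%.
Duty = $518,343.87 × 12% = $62,201.26.
Line 3 (5302.36.37, Bralador, 3,964 units, $420,738.96):
Base rate for 5302.36.37 is 34%.
5302.36.37 has an FTA preferential rate, but origin Bralador is not Solon; base rate stands.
Additional duty on 5302.36.37 from Bralador: +44.7%. Applied ad valorem rate: 34% + 44.7% = 78.7%.
Duty = $420,738.96 × 78.7% = $331,121.56.
Total = $0.00 + $62,201.26 + $331,121.56 = $393,322.82.

$393,322.82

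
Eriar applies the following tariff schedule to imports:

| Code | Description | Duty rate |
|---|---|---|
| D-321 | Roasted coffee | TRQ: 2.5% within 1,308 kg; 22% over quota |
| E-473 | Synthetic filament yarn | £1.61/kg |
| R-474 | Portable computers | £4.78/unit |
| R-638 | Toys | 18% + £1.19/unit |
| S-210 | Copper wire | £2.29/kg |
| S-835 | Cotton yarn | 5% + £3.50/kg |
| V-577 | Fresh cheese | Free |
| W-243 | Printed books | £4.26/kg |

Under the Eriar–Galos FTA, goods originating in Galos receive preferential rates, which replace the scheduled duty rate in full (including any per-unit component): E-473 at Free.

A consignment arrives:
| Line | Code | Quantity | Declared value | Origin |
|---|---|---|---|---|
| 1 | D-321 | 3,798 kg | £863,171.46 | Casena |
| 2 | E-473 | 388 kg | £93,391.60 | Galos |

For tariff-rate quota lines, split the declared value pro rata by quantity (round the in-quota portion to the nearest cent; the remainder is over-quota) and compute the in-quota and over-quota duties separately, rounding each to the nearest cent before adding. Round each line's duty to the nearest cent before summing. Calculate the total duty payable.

Line 1 (D-321, Casena, 3,798 kg, £863,171.46):
Code D-321 is under a tariff-rate quota (threshold 1,308 kg). In-quota: 1,308 kg at 2.5%; over-quota: 2,490 kg at 22%.
Pro-rata value split: in-quota = £863,171.46 × 1,308/3,798 = £297,269.16; over-quota = £863,171.46 − £297,269.16 = £565,902.30.
In-quota duty = £297,269.16 × 2.5% = £7,431.73. Over-quota duty = £565,902.30 × 22% = £124,498.51.
Line duty = £7,431.73 + £124,498.51 = £131,930.24.
Line 2 (E-473, Galos, 388 kg, £93,391.60):
Base rate for E-473 is £1.61/kg.
Origin Galos qualifies under the Eriar–Galos agreement and E-473 is covered: preferential rate Free applies instead.
Duty = £93,391.60 × 0% = £0.00.
Total = £131,930.24 + £0.00 = £131,930.24.

£131,930.24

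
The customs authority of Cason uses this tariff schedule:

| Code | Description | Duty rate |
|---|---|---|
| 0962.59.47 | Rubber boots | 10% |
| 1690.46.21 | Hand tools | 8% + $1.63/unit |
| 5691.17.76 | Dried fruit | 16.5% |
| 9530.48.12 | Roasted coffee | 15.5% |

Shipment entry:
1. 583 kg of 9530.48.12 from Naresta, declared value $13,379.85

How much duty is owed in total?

$2,073.88

Line 1 (9530.48.12, Naresta, 583 kg, $13,379.85):
Base rate for 9530.48.12 is 15.5%.
Duty = $13,379.85 × 15.5% = $2,073.88.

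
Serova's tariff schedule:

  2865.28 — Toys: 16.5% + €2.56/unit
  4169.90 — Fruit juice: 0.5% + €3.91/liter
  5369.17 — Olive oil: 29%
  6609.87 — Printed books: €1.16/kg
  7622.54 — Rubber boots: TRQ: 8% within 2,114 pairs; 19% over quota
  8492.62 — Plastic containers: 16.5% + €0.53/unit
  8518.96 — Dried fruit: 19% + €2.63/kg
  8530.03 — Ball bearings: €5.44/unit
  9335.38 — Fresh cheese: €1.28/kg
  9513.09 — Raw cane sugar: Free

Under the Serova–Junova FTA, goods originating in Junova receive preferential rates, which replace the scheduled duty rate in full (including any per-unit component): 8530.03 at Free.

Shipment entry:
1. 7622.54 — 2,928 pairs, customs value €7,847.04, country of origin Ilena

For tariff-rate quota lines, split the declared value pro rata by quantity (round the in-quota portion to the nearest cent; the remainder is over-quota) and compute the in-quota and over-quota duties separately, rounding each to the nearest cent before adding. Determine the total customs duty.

Line 1 (7622.54, Ilena, 2,928 pairs, €7,847.04):
Code 7622.54 is under a tariff-rate quota (threshold 2,114 pairs). In-quota: 2,114 pairs at 8%; over-quota: 814 pairs at 19%.
Pro-rata value split: in-quota = €7,847.04 × 2,114/2,928 = €5,665.52; over-quota = €7,847.04 − €5,665.52 = €2,181.52.
In-quota duty = €5,665.52 × 8% = €453.24. Over-quota duty = €2,181.52 × 19% = €414.49.
Line duty = €453.24 + €414.49 = €867.73.

€867.73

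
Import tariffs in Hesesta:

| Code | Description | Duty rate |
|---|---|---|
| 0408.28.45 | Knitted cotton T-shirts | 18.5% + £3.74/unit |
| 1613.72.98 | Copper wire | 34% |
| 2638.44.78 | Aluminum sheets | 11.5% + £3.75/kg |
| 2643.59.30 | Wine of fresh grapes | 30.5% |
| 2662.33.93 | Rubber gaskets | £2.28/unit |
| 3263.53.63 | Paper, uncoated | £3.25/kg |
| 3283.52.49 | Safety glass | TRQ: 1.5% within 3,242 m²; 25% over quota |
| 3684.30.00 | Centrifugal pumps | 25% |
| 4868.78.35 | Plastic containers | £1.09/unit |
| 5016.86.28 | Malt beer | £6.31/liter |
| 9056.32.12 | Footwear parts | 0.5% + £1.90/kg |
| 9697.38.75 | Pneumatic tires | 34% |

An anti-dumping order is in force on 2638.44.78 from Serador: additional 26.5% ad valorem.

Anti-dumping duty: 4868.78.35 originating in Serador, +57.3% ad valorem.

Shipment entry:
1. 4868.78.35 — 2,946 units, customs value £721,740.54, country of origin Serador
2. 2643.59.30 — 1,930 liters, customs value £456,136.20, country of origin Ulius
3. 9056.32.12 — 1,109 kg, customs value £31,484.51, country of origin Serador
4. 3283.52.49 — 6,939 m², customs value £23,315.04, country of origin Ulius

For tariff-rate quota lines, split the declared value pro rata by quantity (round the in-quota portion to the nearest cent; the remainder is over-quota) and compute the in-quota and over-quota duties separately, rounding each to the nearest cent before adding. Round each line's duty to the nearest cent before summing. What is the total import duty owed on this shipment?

Line 1 (4868.78.35, Serador, 2,946 units, £721,740.54):
Base rate for 4868.78.35 is £1.09/unit.
Additional duty on 4868.78.35 from Serador: +57.3% ad valorem. Applied ad valorem rate = 57.3%.
Duty = £721,740.54 × 57.3% + 2,946 × £1.09 = £416,768.47.
Line 2 (2643.59.30, Ulius, 1,930 liters, £456,136.20):
Base rate for 2643.59.30 is 30.5%.
Duty = £456,136.20 × 30.5% = £139,121.54.
Line 3 (9056.32.12, Serador, 1,109 kg, £31,484.51):
Base rate for 9056.32.12 is 0.5% + £1.90/kg.
Duty = £31,484.51 × 0.5% + 1,109 × £1.90 = £2,264.52.
Line 4 (3283.52.49, Ulius, 6,939 m², £23,315.04):
Code 3283.52.49 is under a tariff-rate quota (threshold 3,242 m²). In-quota: 3,242 m² at 1.5%; over-quota: 3,697 m² at 25%.
Pro-rata value split: in-quota = £23,315.04 × 3,242/6,939 = £10,893.12; over-quota = £23,315.04 − £10,893.12 = £12,421.92.
In-quota duty = £10,893.12 × 1.5% = £163.40. Over-quota duty = £12,421.92 × 25% = £3,105.48.
Line duty = £163.40 + £3,105.48 = £3,268.88.
Total = £416,768.47 + £139,121.54 + £2,264.52 + £3,268.88 = £561,423.41.

£561,423.41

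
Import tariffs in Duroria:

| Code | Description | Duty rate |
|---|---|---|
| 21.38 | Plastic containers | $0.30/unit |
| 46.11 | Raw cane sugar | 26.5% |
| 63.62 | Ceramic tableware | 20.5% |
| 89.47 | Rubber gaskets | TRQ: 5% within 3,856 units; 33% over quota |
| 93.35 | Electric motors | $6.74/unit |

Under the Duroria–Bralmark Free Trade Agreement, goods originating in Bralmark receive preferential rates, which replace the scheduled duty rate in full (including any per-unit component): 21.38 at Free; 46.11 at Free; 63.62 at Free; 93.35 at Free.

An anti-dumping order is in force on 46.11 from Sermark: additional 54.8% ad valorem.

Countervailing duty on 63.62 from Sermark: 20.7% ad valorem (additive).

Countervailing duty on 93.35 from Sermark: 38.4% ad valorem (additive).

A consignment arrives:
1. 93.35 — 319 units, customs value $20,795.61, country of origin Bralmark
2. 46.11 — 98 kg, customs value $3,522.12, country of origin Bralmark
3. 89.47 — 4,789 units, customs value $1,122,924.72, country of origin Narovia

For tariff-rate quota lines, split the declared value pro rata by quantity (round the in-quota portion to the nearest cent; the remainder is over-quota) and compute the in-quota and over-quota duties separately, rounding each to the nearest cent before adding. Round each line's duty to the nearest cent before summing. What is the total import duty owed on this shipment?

$117,401.79

Line 1 (93.35, Bralmark, 319 units, $20,795.61):
Base rate for 93.35 is $6.74/unit.
Origin Bralmark qualifies under the Duroria–Bralmark agreement and 93.35 is covered: preferential rate Free applies instead.
The additional-duty order on 93.35 targets Sermark, not Bralmark; it does not apply.
Duty = $20,795.61 × 0% = $0.00.
Line 2 (46.11, Bralmark, 98 kg, $3,522.12):
Base rate for 46.11 is 26.5%.
Origin Bralmark qualifies under the Duroria–Bralmark agreement and 46.11 is covered: preferential rate Free applies instead.
The additional-duty order on 46.11 targets Sermark, not Bralmark; it does not apply.
Duty = $3,522.12 × 0% = $0.00.
Line 3 (89.47, Narovia, 4,789 units, $1,122,924.72):
Code 89.47 is under a tariff-rate quota (threshold 3,856 units). In-quota: 3,856 units at 5%; over-quota: 933 units at 33%.
Pro-rata value split: in-quota = $1,122,924.72 × 3,856/4,789 = $904,154.88; over-quota = $1,122,924.72 − $904,154.88 = $218,769.84.
In-quota duty = $904,154.88 × 5% = $45,207.74. Over-quota duty = $218,769.84 × 33% = $72,194.05.
Line duty = $45,207.74 + $72,194.05 = $117,401.79.
Total = $0.00 + $0.00 + $117,401.79 = $117,401.79.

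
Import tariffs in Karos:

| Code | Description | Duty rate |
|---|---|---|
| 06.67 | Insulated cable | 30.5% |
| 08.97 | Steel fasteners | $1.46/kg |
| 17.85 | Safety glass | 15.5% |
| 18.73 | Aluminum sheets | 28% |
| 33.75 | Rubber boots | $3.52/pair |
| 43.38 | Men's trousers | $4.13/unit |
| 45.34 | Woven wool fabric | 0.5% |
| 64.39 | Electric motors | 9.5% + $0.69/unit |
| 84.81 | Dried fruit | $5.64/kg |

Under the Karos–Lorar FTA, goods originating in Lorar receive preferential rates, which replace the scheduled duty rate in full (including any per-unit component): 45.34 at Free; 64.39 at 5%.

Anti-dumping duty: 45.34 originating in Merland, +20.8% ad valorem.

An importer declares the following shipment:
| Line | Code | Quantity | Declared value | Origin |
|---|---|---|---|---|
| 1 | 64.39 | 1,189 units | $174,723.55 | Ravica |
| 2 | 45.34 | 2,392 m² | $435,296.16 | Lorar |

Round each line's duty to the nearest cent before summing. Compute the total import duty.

Line 1 (64.39, Ravica, 1,189 units, $174,723.55):
Base rate for 64.39 is 9.5% + $0.69/unit.
64.39 has an FTA preferential rate, but origin Ravica is not Lorar; base rate stands.
Duty = $174,723.55 × 9.5% + 1,189 × $0.69 = $17,419.15.
Line 2 (45.34, Lorar, 2,392 m², $435,296.16):
Base rate for 45.34 is 0.5%.
Origin Lorar qualifies under the Karos–Lorar agreement and 45.34 is covered: preferential rate Free applies instead.
The additional-duty order on 45.34 targets Merland, not Lorar; it does not apply.
Duty = $435,296.16 × 0% = $0.00.
Total = $17,419.15 + $0.00 = $17,419.15.

$17,419.15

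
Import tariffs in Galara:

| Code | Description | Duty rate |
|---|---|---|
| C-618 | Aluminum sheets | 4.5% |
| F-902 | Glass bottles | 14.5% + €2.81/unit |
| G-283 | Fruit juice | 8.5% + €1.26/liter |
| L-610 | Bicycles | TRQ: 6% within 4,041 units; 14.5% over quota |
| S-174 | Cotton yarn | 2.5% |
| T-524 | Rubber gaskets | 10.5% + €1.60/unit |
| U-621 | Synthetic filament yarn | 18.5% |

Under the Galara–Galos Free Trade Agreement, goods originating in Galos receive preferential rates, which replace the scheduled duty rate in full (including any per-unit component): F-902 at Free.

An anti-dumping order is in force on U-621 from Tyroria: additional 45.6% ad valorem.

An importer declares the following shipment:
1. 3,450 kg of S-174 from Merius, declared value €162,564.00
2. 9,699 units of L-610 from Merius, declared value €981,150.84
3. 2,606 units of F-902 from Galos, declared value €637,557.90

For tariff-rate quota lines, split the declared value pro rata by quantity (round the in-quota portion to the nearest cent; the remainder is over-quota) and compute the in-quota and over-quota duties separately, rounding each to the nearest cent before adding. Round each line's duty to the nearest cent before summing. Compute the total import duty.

Line 1 (S-174, Merius, 3,450 kg, €162,564.00):
Base rate for S-174 is 2.5%.
Duty = €162,564.00 × 2.5% = €4,064.10.
Line 2 (L-610, Merius, 9,699 units, €981,150.84):
Code L-610 is under a tariff-rate quota (threshold 4,041 units). In-quota: 4,041 units at 6%; over-quota: 5,658 units at 14.5%.
Pro-rata value split: in-quota = €981,150.84 × 4,041/9,699 = €408,787.56; over-quota = €981,150.84 − €408,787.56 = €572,363.28.
In-quota duty = €408,787.56 × 6% = €24,527.25. Over-quota duty = €572,363.28 × 14.5% = €82,992.68.
Line duty = €24,527.25 + €82,992.68 = €107,519.93.
Line 3 (F-902, Galos, 2,606 units, €637,557.90):
Base rate for F-902 is 14.5% + €2.81/unit.
Origin Galos qualifies under the Galara–Galos agreement and F-902 is covered: preferential rate Free applies instead.
Duty = €637,557.90 × 0% = €0.00.
Total = €4,064.10 + €107,519.93 + €0.00 = €111,584.03.

€111,584.03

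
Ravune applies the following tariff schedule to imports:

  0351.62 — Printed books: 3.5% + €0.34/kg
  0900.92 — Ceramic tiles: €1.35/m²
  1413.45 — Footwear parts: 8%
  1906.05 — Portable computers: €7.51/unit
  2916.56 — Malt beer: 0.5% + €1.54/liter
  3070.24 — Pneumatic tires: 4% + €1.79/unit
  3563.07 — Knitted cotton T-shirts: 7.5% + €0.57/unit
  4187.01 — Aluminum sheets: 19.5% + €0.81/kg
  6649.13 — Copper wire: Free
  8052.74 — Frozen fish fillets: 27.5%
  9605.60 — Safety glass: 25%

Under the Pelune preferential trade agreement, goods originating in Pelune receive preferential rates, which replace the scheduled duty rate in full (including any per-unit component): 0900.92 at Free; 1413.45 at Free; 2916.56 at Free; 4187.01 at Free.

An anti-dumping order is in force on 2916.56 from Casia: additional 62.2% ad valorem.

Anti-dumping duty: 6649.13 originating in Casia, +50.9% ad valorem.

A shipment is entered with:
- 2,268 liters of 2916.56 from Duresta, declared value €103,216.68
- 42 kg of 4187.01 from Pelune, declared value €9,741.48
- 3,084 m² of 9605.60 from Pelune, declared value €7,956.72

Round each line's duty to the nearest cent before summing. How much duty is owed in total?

Line 1 (2916.56, Duresta, 2,268 liters, €103,216.68):
Base rate for 2916.56 is 0.5% + €1.54/liter.
2916.56 has an FTA preferential rate, but origin Duresta is not Pelune; base rate stands.
The additional-duty order on 2916.56 targets Casia, not Duresta; it does not apply.
Duty = €103,216.68 × 0.5% + 2,268 × €1.54 = €4,008.80.
Line 2 (4187.01, Pelune, 42 kg, €9,741.48):
Base rate for 4187.01 is 19.5% + €0.81/kg.
Origin Pelune qualifies under the Ravune–Pelune agreement and 4187.01 is covered: preferential rate Free applies instead.
Duty = €9,741.48 × 0% = €0.00.
Line 3 (9605.60, Pelune, 3,084 m², €7,956.72):
Base rate for 9605.60 is 25%.
Origin Pelune is the FTA partner but 9605.60 is not on the preference list; base rate stands.
Duty = €7,956.72 × 25% = €1,989.18.
Total = €4,008.80 + €0.00 + €1,989.18 = €5,997.98.

€5,997.98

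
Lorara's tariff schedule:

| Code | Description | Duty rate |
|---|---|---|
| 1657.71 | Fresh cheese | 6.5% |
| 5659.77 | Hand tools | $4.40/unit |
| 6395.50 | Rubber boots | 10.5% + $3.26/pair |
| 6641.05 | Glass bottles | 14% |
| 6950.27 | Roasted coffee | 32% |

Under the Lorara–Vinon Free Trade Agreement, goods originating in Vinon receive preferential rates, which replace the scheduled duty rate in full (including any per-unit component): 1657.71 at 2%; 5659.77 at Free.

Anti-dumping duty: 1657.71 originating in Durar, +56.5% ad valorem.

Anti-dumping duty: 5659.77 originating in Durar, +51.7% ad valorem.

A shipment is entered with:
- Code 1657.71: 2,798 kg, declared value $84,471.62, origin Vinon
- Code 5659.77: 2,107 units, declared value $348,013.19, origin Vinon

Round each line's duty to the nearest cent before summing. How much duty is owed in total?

Line 1 (1657.71, Vinon, 2,798 kg, $84,471.62):
Base rate for 1657.71 is 6.5%.
Origin Vinon qualifies under the Lorara–Vinon agreement and 1657.71 is covered: preferential rate 2% applies instead.
The additional-duty order on 1657.71 targets Durar, not Vinon; it does not apply.
Duty = $84,471.62 × 2% = $1,689.43.
Line 2 (5659.77, Vinon, 2,107 units, $348,013.19):
Base rate for 5659.77 is $4.40/unit.
Origin Vinon qualifies under the Lorara–Vinon agreement and 5659.77 is covered: preferential rate Free applies instead.
The additional-duty order on 5659.77 targets Durar, not Vinon; it does not apply.
Duty = $348,013.19 × 0% = $0.00.
Total = $1,689.43 + $0.00 = $1,689.43.

$1,689.43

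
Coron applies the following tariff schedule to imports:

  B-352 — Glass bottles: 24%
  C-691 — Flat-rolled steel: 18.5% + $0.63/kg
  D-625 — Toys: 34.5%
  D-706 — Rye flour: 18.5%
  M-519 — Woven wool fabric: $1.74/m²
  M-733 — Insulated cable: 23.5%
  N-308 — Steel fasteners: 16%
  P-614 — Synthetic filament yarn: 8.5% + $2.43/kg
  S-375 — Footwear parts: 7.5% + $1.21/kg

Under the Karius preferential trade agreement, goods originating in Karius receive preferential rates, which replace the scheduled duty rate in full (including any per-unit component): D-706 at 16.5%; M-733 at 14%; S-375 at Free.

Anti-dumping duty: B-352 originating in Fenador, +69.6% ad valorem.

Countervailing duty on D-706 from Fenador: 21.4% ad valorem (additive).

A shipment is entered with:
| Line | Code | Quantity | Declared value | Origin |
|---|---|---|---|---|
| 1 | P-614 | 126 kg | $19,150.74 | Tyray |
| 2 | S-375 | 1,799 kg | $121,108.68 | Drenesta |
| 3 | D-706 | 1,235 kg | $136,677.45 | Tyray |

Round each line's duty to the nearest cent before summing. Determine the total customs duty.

$38,479.26

Line 1 (P-614, Tyray, 126 kg, $19,150.74):
Base rate for P-614 is 8.5% + $2.43/kg.
Duty = $19,150.74 × 8.5% + 126 × $2.43 = $1,933.99.
Line 2 (S-375, Drenesta, 1,799 kg, $121,108.68):
Base rate for S-375 is 7.5% + $1.21/kg.
S-375 has an FTA preferential rate, but origin Drenesta is not Karius; base rate stands.
Duty = $121,108.68 × 7.5% + 1,799 × $1.21 = $11,259.94.
Line 3 (D-706, Tyray, 1,235 kg, $136,677.45):
Base rate for D-706 is 18.5%.
D-706 has an FTA preferential rate, but origin Tyray is not Karius; base rate stands.
The additional-duty order on D-706 targets Fenador, not Tyray; it does not apply.
Duty = $136,677.45 × 18.5% = $25,285.33.
Total = $1,933.99 + $11,259.94 + $25,285.33 = $38,479.26.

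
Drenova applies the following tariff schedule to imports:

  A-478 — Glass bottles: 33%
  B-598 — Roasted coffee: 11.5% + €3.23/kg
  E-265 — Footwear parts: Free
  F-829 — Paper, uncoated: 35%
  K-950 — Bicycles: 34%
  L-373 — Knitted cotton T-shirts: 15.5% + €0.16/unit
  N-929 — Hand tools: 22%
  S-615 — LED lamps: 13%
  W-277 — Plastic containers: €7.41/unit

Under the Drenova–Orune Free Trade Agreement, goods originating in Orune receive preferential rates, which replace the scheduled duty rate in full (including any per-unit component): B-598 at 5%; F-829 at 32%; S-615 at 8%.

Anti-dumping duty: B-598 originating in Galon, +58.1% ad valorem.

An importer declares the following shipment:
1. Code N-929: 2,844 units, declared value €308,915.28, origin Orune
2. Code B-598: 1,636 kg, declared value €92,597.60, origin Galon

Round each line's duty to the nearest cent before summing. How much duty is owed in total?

€137,693.57

Line 1 (N-929, Orune, 2,844 units, €308,915.28):
Base rate for N-929 is 22%.
Origin Orune is the FTA partner but N-929 is not on the preference list; base rate stands.
Duty = €308,915.28 × 22% = €67,961.36.
Line 2 (B-598, Galon, 1,636 kg, €92,597.60):
Base rate for B-598 is 11.5% + €3.23/kg.
B-598 has an FTA preferential rate, but origin Galon is not Orune; base rate stands.
Additional duty on B-598 from Galon: +58.1%. Applied ad valorem rate: 11.5% + 58.1% = 69.6%.
Duty = €92,597.60 × 69.6% + 1,636 × €3.23 = €69,732.21.
Total = €67,961.36 + €69,732.21 = €137,693.57.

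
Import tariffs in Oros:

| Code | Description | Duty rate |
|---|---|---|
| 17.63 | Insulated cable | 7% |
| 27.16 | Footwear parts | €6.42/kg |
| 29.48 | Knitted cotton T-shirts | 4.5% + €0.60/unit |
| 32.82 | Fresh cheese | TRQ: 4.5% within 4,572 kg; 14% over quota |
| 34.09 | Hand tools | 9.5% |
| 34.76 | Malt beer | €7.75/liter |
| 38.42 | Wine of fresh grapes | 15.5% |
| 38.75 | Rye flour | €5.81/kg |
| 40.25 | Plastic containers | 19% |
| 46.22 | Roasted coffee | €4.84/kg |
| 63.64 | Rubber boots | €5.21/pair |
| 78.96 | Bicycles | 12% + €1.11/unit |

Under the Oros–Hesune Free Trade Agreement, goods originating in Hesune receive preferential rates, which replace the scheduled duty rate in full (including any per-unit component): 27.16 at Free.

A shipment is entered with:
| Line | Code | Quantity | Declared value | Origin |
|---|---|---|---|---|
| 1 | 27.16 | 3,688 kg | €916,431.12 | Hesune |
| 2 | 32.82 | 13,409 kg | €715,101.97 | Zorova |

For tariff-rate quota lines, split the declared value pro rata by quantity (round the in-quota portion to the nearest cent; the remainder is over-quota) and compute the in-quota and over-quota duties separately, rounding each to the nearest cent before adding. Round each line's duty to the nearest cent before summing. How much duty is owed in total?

Line 1 (27.16, Hesune, 3,688 kg, €916,431.12):
Base rate for 27.16 is €6.42/kg.
Origin Hesune qualifies under the Oros–Hesune agreement and 27.16 is covered: preferential rate Free applies instead.
Duty = €916,431.12 × 0% = €0.00.
Line 2 (32.82, Zorova, 13,409 kg, €715,101.97):
Code 32.82 is under a tariff-rate quota (threshold 4,572 kg). In-quota: 4,572 kg at 4.5%; over-quota: 8,837 kg at 14%.
Pro-rata value split: in-quota = €715,101.97 × 4,572/13,409 = €243,824.76; over-quota = €715,101.97 − €243,824.76 = €471,277.21.
In-quota duty = €243,824.76 × 4.5% = €10,972.11. Over-quota duty = €471,277.21 × 14% = €65,978.81.
Line duty = €10,972.11 + €65,978.81 = €76,950.92.
Total = €0.00 + €76,950.92 = €76,950.92.

€76,950.92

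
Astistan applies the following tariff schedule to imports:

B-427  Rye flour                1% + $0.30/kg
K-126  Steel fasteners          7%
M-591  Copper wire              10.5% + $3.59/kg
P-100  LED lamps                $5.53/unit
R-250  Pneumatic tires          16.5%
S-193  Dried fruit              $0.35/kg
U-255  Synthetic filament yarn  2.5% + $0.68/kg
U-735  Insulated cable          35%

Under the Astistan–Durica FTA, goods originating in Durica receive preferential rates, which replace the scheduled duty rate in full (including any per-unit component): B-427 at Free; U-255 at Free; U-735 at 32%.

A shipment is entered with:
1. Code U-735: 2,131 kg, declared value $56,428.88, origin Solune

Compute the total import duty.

Line 1 (U-735, Solune, 2,131 kg, $56,428.88):
Base rate for U-735 is 35%.
U-735 has an FTA preferential rate, but origin Solune is not Durica; base rate stands.
Duty = $56,428.88 × 35% = $19,750.11.

$19,750.11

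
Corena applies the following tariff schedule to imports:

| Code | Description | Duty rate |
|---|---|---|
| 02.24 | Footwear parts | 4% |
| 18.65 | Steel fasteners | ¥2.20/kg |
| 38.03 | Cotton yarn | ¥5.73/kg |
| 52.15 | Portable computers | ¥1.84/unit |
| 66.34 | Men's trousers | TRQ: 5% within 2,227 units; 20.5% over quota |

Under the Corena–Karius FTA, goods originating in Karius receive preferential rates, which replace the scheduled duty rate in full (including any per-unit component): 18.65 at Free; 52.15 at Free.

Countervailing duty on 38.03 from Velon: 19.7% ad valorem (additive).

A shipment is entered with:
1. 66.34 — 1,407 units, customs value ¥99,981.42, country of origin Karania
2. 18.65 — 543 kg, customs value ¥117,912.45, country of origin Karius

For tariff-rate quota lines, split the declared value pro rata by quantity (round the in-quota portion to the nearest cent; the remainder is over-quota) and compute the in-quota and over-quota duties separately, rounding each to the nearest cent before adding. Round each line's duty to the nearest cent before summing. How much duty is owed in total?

¥4,999.07

Line 1 (66.34, Karania, 1,407 units, ¥99,981.42):
Code 66.34 is under a tariff-rate quota (threshold 2,227 units). Quantity 1,407 units is within the quota, so the in-quota rate 5% applies to the full value.
Duty = ¥99,981.42 × 5% = ¥4,999.07.
Line 2 (18.65, Karius, 543 kg, ¥117,912.45):
Base rate for 18.65 is ¥2.20/kg.
Origin Karius qualifies under the Corena–Karius agreement and 18.65 is covered: preferential rate Free applies instead.
Duty = ¥117,912.45 × 0% = ¥0.00.
Total = ¥4,999.07 + ¥0.00 = ¥4,999.07.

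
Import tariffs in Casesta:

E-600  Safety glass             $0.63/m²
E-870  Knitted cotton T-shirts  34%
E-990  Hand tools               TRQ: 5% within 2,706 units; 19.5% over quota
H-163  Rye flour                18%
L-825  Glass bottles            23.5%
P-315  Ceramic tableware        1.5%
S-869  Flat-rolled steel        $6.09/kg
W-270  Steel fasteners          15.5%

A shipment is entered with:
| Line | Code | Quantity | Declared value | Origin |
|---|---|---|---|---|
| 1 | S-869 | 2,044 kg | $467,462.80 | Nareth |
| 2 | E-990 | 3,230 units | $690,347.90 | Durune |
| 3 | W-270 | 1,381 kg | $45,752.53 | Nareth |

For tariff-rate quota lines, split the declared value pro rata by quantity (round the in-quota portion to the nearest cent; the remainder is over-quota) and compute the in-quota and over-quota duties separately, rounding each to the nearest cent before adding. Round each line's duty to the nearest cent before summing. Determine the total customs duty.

$70,296.20

Line 1 (S-869, Nareth, 2,044 kg, $467,462.80):
Base rate for S-869 is $6.09/kg.
Duty = 2,044 × $6.09 = $12,447.96.
Line 2 (E-990, Durune, 3,230 units, $690,347.90):
Code E-990 is under a tariff-rate quota (threshold 2,706 units). In-quota: 2,706 units at 5%; over-quota: 524 units at 19.5%.
Pro-rata value split: in-quota = $690,347.90 × 2,706/3,230 = $578,353.38; over-quota = $690,347.90 − $578,353.38 = $111,994.52.
In-quota duty = $578,353.38 × 5% = $28,917.67. Over-quota duty = $111,994.52 × 19.5% = $21,838.93.
Line duty = $28,917.67 + $21,838.93 = $50,756.60.
Line 3 (W-270, Nareth, 1,381 kg, $45,752.53):
Base rate for W-270 is 15.5%.
Duty = $45,752.53 × 15.5% = $7,091.64.
Total = $12,447.96 + $50,756.60 + $7,091.64 = $70,296.20.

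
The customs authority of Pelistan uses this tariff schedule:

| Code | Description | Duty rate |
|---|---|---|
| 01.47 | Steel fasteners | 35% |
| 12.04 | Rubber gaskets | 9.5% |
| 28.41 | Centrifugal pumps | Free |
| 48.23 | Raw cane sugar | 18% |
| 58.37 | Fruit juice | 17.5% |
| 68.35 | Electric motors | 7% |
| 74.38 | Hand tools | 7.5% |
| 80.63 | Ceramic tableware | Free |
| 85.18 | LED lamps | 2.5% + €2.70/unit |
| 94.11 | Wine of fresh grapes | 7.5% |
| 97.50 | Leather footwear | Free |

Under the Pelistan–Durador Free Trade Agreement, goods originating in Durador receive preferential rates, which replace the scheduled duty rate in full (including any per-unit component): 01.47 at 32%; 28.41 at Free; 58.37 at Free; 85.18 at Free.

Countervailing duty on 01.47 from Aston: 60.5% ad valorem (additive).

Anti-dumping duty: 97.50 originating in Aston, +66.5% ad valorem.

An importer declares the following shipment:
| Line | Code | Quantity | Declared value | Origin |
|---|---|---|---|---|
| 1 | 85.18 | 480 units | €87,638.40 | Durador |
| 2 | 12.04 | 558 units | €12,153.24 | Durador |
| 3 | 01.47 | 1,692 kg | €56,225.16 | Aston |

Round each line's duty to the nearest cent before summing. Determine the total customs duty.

€54,849.59

Line 1 (85.18, Durador, 480 units, €87,638.40):
Base rate for 85.18 is 2.5% + €2.70/unit.
Origin Durador qualifies under the Pelistan–Durador agreement and 85.18 is covered: preferential rate Free applies instead.
Duty = €87,638.40 × 0% = €0.00.
Line 2 (12.04, Durador, 558 units, €12,153.24):
Base rate for 12.04 is 9.5%.
Origin Durador is the FTA partner but 12.04 is not on the preference list; base rate stands.
Duty = €12,153.24 × 9.5% = €1,154.56.
Line 3 (01.47, Aston, 1,692 kg, €56,225.16):
Base rate for 01.47 is 35%.
01.47 has an FTA preferential rate, but origin Aston is not Durador; base rate stands.
Additional duty on 01.47 from Aston: +60.5%. Applied ad valorem rate: 35% + 60.5% = 95.5%.
Duty = €56,225.16 × 95.5% = €53,695.03.
Total = €0.00 + €1,154.56 + €53,695.03 = €54,849.59.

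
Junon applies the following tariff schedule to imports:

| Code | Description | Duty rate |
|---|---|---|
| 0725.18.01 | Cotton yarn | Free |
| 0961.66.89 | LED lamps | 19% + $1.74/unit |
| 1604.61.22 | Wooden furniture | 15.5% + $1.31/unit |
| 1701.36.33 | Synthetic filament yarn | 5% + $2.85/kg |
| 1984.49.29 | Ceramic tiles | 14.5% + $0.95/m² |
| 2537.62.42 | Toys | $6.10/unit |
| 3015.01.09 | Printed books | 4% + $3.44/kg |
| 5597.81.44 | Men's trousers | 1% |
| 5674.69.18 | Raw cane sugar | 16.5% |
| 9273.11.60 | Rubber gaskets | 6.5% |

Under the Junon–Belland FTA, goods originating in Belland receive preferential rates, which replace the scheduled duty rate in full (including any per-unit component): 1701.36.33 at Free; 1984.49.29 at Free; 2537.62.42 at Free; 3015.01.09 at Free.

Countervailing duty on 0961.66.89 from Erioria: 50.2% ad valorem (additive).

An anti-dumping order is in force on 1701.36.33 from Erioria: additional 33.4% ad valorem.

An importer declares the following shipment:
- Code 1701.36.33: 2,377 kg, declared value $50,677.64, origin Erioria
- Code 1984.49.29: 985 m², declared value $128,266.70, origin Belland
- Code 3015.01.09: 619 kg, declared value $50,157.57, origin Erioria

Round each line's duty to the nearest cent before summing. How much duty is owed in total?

$30,370.32

Line 1 (1701.36.33, Erioria, 2,377 kg, $50,677.64):
Base rate for 1701.36.33 is 5% + $2.85/kg.
1701.36.33 has an FTA preferential rate, but origin Erioria is not Belland; base rate stands.
Additional duty on 1701.36.33 from Erioria: +33.4%. Applied ad valorem rate: 5% + 33.4% = 38.4%.
Duty = $50,677.64 × 38.4% + 2,377 × $2.85 = $26,234.66.
Line 2 (1984.49.29, Belland, 985 m², $128,266.70):
Base rate for 1984.49.29 is 14.5% + $0.95/m².
Origin Belland qualifies under the Junon–Belland agreement and 1984.49.29 is covered: preferential rate Free applies instead.
Duty = $128,266.70 × 0% = $0.00.
Line 3 (3015.01.09, Erioria, 619 kg, $50,157.57):
Base rate for 3015.01.09 is 4% + $3.44/kg.
3015.01.09 has an FTA preferential rate, but origin Erioria is not Belland; base rate stands.
Duty = $50,157.57 × 4% + 619 × $3.44 = $4,135.66.
Total = $26,234.66 + $0.00 + $4,135.66 = $30,370.32.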